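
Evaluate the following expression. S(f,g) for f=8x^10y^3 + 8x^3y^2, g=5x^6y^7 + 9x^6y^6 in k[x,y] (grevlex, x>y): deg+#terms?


LT(f)=8x^10y^3, LT(g)=5x^6y^7
lcm(LM)=x^10y^7
S(f,g) (scaled by 40 to clear denominators) = 5y^4*f - 8x^4*g = -72x^10y^6 + 40x^3y^6
2 terms, deg 16.
16+2=18


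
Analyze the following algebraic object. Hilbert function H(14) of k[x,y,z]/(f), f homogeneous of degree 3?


C(16,2)-C(13,2)=120-78=42


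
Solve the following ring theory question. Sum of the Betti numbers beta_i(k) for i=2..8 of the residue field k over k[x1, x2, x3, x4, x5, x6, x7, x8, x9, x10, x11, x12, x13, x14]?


Koszul resolution: beta_i(k)=C(n,i), n=14
C(14,2)=91, C(14,3)=364, C(14,4)=1001, C(14,5)=2002, C(14,6)=3003, C(14,7)=3432, C(14,8)=3003
Sum=12896


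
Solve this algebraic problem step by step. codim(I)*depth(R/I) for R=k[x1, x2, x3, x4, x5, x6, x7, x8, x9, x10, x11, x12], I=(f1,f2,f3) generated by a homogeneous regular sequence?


codim=3, depth=dim(R/I)=12-3=9
Product=3*9=27


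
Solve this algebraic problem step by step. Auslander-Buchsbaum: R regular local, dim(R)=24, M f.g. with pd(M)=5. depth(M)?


pd+depth=depth(R)=24
depth=24-5=19


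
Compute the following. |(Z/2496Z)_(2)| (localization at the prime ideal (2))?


2-primary part: 2496=2^6*39
Size=2^6=64


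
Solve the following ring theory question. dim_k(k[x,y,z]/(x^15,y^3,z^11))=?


Basis: x^iy^jz^k, i<15,j<3,k<11
15*3*11=495


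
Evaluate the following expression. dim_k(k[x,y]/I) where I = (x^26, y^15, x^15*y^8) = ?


k[x,y]/I, I = (x^26, y^15, x^15*y^8)
Rect: 26x15=390. Corner: (26-15)x(15-8)=77.
dim = 390-77 = 313


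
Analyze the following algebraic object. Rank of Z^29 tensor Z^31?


rank(M(x)N) = rank(M)*rank(N)
29*31 = 899


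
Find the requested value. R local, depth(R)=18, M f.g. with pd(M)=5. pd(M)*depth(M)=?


pd+depth=18
depth=18-5=13
pd*depth=5*13=65


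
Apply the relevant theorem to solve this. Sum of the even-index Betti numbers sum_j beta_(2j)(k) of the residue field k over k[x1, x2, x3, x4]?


Koszul resolution: beta_i(k)=C(n,i), n=4
sum_even C(4,i) = 2^(n-1) = 2^3 = 8


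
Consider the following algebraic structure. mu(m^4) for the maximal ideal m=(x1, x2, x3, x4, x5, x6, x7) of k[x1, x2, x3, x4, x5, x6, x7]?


Graded Nakayama: mu(m^d) = dim_k (m^d/m^(d+1)) = #degree-4 monomials in 7 vars
C(n+d-1,d)=C(10,4)=210


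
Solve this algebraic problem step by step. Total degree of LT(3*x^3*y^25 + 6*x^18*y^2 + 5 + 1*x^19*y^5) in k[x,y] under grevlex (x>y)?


LT: 3*x^3*y^25
deg_x=3, deg_y=25
Total=3+25=28


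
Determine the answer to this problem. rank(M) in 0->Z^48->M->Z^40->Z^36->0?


Alt sum=0:
(-1)^0*48 + (-1)^1*? + (-1)^2*40 + (-1)^3*36=0
rank(M)=52


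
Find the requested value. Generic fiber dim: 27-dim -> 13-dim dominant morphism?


dim(fiber)=dim(X)-dim(Y)=27-13=14


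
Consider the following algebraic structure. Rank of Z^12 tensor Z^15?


rank(M(x)N) = rank(M)*rank(N)
12*15 = 180


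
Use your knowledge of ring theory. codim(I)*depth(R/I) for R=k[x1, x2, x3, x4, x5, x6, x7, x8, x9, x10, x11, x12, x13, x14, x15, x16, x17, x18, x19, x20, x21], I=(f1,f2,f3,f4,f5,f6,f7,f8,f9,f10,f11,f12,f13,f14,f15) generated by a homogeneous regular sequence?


codim=15, depth=dim(R/I)=21-15=6
Product=15*6=90


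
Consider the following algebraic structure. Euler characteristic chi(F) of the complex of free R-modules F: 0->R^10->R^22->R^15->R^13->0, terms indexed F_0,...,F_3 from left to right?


chi = sum (-1)^i * rank:
(-1)^0*10=10
(-1)^1*22=-22
(-1)^2*15=15
(-1)^3*13=-13
chi=-10


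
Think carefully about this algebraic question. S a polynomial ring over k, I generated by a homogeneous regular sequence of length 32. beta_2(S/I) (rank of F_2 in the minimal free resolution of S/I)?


Regular sequence => Koszul complex is the minimal free resolution.
Syz_1 minimally generated by Koszul relations f_i*e_j - f_j*e_i (i<j): mu(Syz_1) = beta_2 = C(m,2) = m(m-1)/2
m=32
32*31/2 = 496


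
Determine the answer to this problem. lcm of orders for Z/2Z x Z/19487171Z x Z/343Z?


Exponent = lcm of the cyclic orders; pairwise coprime => product.
2^1*11^7*7^3=2*19487171*343=13368199306


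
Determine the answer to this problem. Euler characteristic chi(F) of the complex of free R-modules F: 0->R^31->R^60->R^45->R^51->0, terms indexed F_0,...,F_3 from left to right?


chi = sum (-1)^i * rank:
(-1)^0*31=31
(-1)^1*60=-60
(-1)^2*45=45
(-1)^3*51=-51
chi=-35


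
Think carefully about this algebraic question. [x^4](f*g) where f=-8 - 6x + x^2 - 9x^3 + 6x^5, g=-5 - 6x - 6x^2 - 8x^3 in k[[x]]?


[x^4] = sum a_i*b_j, i+j=4
  -6*-8=48
  1*-6=-6
  -9*-6=54
Sum=96


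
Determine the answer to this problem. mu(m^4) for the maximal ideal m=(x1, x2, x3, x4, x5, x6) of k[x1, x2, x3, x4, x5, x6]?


Graded Nakayama: mu(m^d) = dim_k (m^d/m^(d+1)) = #degree-4 monomials in 6 vars
C(n+d-1,d)=C(9,4)=126


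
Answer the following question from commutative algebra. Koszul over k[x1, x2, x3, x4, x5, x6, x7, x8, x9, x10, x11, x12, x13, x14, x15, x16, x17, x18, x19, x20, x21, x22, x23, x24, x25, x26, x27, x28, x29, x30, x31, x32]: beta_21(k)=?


C(n,i)=C(32,21)=129024480


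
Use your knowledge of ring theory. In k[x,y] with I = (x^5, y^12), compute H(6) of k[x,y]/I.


k[x,y], I = (x^5, y^12), d = 6
Need i < 5 and d-i < 12.
Range: 0 <= i <= 4.
H(6) = 5


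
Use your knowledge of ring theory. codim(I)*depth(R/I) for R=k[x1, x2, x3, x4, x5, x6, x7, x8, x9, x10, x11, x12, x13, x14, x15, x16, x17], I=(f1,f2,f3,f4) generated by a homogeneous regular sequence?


codim=4, depth=dim(R/I)=17-4=13
Product=4*13=52


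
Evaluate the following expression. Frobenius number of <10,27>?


gcd(10,27)=1 => F=ab-a-b=10*27-10-27=270-37=233


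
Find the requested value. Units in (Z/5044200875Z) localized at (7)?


Local ring = Z/40353607Z.
phi(40353607) = 7^8*(7-1) = 34588806


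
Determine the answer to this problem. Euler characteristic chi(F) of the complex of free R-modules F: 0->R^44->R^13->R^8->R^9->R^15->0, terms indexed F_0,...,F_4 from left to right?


chi = sum (-1)^i * rank:
(-1)^0*44=44
(-1)^1*13=-13
(-1)^2*8=8
(-1)^3*9=-9
(-1)^4*15=15
chi=45


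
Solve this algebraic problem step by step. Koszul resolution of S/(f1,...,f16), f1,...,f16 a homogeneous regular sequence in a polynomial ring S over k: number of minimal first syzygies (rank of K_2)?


Regular sequence => Koszul complex is the minimal free resolution.
Syz_1 minimally generated by Koszul relations f_i*e_j - f_j*e_i (i<j): mu(Syz_1) = beta_2 = C(m,2) = m(m-1)/2
m=16
16*15/2 = 120


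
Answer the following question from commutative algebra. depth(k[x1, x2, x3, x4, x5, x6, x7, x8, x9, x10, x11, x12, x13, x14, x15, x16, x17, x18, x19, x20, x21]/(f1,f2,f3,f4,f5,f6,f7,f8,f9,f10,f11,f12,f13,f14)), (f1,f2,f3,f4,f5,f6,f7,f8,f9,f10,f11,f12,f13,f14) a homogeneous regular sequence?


depth(R)=21
depth(R/I)=21-14=7


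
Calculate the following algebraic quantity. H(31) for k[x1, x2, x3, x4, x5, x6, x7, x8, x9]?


C(d+n-1,n-1)=C(39,8)=61523748


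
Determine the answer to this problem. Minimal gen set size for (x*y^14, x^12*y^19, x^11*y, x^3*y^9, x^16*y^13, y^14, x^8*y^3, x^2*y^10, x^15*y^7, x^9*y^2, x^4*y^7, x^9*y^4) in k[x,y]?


Remove redundant (divisible by others).
x^9*y^4 redundant.
x^16*y^13 redundant.
x^15*y^7 redundant.
x^12*y^19 redundant.
x*y^14 redundant.
Min: x^11*y, x^9*y^2, x^8*y^3, x^4*y^7, x^3*y^9, x^2*y^10, y^14
Count=7


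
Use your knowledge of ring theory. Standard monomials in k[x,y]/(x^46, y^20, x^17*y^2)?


k[x,y]/I, I = (x^46, y^20, x^17*y^2)
Rect: 46x20=920. Corner: (46-17)x(20-2)=522.
dim = 920-522 = 398


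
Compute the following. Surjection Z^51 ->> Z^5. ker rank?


rank(ker) = 51-5 = 46


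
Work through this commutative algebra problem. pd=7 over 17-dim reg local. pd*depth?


pd+depth=17
depth=17-7=10
pd*depth=7*10=70


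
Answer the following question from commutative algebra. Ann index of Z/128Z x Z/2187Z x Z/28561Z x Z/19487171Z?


Exponent = lcm of the cyclic orders; pairwise coprime => product.
2^7*3^7*13^4*11^7=128*2187*28561*19487171=155804844782860416


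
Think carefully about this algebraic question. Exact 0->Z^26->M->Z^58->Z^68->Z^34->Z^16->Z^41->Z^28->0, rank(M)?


Alt sum=0:
(-1)^0*26 + (-1)^1*? + (-1)^2*58 + (-1)^3*68 + (-1)^4*34 + (-1)^5*16 + (-1)^6*41 + (-1)^7*28=0
rank(M)=47


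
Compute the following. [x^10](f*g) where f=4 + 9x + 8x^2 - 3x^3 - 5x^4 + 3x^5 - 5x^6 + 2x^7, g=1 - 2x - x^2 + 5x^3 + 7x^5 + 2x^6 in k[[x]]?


[x^10] = sum a_i*b_j, i+j=10
  -5*2=-10
  3*7=21
  2*5=10
Sum=21


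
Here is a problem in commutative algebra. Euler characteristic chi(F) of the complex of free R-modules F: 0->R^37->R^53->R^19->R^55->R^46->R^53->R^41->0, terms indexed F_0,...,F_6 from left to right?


chi = sum (-1)^i * rank:
(-1)^0*37=37
(-1)^1*53=-53
(-1)^2*19=19
(-1)^3*55=-55
(-1)^4*46=46
(-1)^5*53=-53
(-1)^6*41=41
chi=-18


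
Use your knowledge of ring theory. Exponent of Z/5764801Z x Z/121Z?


Exponent = lcm of the cyclic orders; pairwise coprime => product.
7^8*11^2=5764801*121=697540921


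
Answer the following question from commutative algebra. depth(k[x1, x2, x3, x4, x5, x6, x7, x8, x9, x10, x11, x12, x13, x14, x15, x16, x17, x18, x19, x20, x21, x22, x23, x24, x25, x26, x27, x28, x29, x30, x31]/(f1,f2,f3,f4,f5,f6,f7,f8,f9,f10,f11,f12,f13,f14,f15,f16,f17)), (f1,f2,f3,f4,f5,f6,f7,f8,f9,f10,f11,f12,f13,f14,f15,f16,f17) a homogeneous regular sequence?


depth(R)=31
depth(R/I)=31-17=14


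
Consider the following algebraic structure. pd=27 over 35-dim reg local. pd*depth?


pd+depth=35
depth=35-27=8
pd*depth=27*8=216


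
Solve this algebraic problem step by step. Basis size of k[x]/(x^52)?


Basis: 1,x,...,x^51
dim=52


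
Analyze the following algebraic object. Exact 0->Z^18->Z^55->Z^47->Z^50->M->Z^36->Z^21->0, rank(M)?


Alt sum=0:
(-1)^0*18 + (-1)^1*55 + (-1)^2*47 + (-1)^3*50 + (-1)^4*? + (-1)^5*36 + (-1)^6*21=0
rank(M)=55


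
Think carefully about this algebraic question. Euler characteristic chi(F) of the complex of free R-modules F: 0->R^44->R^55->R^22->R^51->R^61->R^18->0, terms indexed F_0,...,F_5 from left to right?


chi = sum (-1)^i * rank:
(-1)^0*44=44
(-1)^1*55=-55
(-1)^2*22=22
(-1)^3*51=-51
(-1)^4*61=61
(-1)^5*18=-18
chi=3


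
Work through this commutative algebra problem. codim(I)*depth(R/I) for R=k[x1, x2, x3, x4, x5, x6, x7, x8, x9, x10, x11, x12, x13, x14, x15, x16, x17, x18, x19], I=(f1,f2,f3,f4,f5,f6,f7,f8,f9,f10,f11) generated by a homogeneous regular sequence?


codim=11, depth=dim(R/I)=19-11=8
Product=11*8=88


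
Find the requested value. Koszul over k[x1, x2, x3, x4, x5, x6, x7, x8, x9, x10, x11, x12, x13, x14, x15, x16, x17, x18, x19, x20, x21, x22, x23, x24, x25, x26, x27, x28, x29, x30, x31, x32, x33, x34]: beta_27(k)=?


C(n,i)=C(34,27)=5379616


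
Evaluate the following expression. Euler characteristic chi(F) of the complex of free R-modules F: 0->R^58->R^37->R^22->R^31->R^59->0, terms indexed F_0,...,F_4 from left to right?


chi = sum (-1)^i * rank:
(-1)^0*58=58
(-1)^1*37=-37
(-1)^2*22=22
(-1)^3*31=-31
(-1)^4*59=59
chi=71


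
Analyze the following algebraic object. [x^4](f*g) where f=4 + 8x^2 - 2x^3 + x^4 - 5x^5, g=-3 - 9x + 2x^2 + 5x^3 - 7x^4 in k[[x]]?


[x^4] = sum a_i*b_j, i+j=4
  4*-7=-28
  8*2=16
  -2*-9=18
  1*-3=-3
Sum=3


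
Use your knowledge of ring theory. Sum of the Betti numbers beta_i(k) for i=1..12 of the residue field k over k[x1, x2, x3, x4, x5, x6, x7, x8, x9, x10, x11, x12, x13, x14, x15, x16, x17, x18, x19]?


Koszul resolution: beta_i(k)=C(n,i), n=19
C(19,1)=19, C(19,2)=171, C(19,3)=969, C(19,4)=3876, C(19,5)=11628, C(19,6)=27132, C(19,7)=50388, C(19,8)=75582, C(19,9)=92378, C(19,10)=92378, C(19,11)=75582, C(19,12)=50388
Sum=480491


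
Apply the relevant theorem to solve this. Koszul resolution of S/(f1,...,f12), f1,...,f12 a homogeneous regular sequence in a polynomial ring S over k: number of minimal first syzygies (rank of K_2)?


Regular sequence => Koszul complex is the minimal free resolution.
Syz_1 minimally generated by Koszul relations f_i*e_j - f_j*e_i (i<j): mu(Syz_1) = beta_2 = C(m,2) = m(m-1)/2
m=12
12*11/2 = 66


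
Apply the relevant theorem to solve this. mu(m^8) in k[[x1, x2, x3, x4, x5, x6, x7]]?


C(n+d-1,d)=C(14,8)=3003


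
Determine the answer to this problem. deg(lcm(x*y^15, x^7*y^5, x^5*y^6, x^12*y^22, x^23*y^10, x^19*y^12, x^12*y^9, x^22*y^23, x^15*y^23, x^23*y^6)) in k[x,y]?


lcm = componentwise max:
x: max(1,7,5,12,23,19,12,22,15,23)=23
y: max(15,5,6,22,10,12,9,23,23,6)=23
Total=23+23=46


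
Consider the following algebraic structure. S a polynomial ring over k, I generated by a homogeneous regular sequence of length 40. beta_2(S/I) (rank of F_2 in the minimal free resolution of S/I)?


Regular sequence => Koszul complex is the minimal free resolution.
Syz_1 minimally generated by Koszul relations f_i*e_j - f_j*e_i (i<j): mu(Syz_1) = beta_2 = C(m,2) = m(m-1)/2
m=40
40*39/2 = 780


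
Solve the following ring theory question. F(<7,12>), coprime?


gcd(7,12)=1 => F=ab-a-b=7*12-7-12=84-19=65


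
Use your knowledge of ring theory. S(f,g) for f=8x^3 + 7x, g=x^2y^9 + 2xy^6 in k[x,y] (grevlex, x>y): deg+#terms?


LT(f)=8x^3, LT(g)=x^2y^9
lcm(LM)=x^3y^9
S(f,g) (scaled by 8 to clear denominators) = y^9*f - 8x*g = 7xy^9 - 16x^2y^6
2 terms, deg 10.
10+2=12


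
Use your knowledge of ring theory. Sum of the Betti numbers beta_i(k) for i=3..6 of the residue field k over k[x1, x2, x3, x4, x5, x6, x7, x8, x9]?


Koszul resolution: beta_i(k)=C(n,i), n=9
C(9,3)=84, C(9,4)=126, C(9,5)=126, C(9,6)=84
Sum=420


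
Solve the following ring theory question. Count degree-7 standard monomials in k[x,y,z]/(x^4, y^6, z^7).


Need i<4, j<6, k<7 with i+j+k=7.
For each i, j ranges over max(0,7-i-6)..min(5,7-i):
  i=0: j in [1,5] -> 5
  i=1: j in [0,5] -> 6
  i=2: j in [0,5] -> 6
  i=3: j in [0,4] -> 5
H(7) = 5+6+6+5 = 22


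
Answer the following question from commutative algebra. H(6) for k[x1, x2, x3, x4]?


C(d+n-1,n-1)=C(9,3)=84


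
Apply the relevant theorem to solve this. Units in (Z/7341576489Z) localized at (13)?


Local ring = Z/815730721Z.
phi(815730721) = 13^7*(13-1) = 752982204


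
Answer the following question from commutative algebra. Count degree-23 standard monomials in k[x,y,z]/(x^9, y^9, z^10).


Need i<9, j<9, k<10 with i+j+k=23.
For each i, j ranges over max(0,23-i-9)..min(8,23-i):
  i=0: j in [14,8] -> 0
  i=1: j in [13,8] -> 0
  i=2: j in [12,8] -> 0
  i=3: j in [11,8] -> 0
  i=4: j in [10,8] -> 0
  i=5: j in [9,8] -> 0
  i=6: j in [8,8] -> 1
  i=7: j in [7,8] -> 2
  i=8: j in [6,8] -> 3
H(23) = 0+0+0+0+0+0+1+2+3 = 6


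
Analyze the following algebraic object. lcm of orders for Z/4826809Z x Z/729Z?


Exponent = lcm of the cyclic orders; pairwise coprime => product.
13^6*3^6=4826809*729=3518743761


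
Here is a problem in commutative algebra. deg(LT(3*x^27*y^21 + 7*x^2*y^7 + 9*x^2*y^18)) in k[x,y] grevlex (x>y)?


LT: 3*x^27*y^21
deg_x=27, deg_y=21
Total=27+21=48


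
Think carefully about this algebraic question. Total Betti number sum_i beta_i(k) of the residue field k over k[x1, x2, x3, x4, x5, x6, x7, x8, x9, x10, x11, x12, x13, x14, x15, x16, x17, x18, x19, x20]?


Koszul resolution: beta_i(k)=C(n,i), n=20
sum_i C(20,i) = 2^20 = 1048576


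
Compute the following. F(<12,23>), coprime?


gcd(12,23)=1 => F=ab-a-b=12*23-12-23=276-35=241


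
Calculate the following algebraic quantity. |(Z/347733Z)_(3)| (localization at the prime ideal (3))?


3-primary part: 347733=3^8*53
Size=3^8=6561


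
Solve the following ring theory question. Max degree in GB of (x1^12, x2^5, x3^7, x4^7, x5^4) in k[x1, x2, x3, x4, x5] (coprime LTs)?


Pure powers, coprime LTs => already GB.
Degrees: 12, 5, 7, 7, 4
Max=12


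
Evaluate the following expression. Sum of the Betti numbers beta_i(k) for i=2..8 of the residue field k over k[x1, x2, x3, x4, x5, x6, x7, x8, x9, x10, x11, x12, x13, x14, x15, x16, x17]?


Koszul resolution: beta_i(k)=C(n,i), n=17
C(17,2)=136, C(17,3)=680, C(17,4)=2380, C(17,5)=6188, C(17,6)=12376, C(17,7)=19448, C(17,8)=24310
Sum=65518


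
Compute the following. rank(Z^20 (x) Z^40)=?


rank(M(x)N) = rank(M)*rank(N)
20*40 = 800


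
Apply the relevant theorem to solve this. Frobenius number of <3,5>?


gcd(3,5)=1 => F=ab-a-b=3*5-3-5=15-8=7


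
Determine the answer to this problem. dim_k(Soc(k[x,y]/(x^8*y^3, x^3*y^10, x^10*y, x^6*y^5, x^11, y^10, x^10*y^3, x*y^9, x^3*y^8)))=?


Socle = ann(m) = span of standard monomials u with x*u, y*u in I (staircase corners).
Redundant generators: x^10*y^3, x^3*y^10
Minimal generators: x^11, x^10*y, x^8*y^3, x^6*y^5, x^3*y^8, x*y^9, y^10
Corners: y^9, x^2y^8, x^5y^7, x^7y^4, x^9y^2, x^10
Socle dim=6


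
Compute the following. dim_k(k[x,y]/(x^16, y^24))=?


Basis: x^i*y^j, i<16, j<24
16*24=384


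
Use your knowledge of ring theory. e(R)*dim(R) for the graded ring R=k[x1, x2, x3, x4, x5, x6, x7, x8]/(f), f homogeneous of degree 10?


e(R)=deg(f)=10, dim(R)=8-1=7
e*dim=10*7=70


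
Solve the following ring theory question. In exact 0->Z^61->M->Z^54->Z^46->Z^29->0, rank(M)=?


Alt sum=0:
(-1)^0*61 + (-1)^1*? + (-1)^2*54 + (-1)^3*46 + (-1)^4*29=0
rank(M)=98


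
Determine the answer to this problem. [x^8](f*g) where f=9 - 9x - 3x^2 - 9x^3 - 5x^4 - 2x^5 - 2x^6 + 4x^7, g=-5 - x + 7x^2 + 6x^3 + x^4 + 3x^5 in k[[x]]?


[x^8] = sum a_i*b_j, i+j=8
  -9*3=-27
  -5*1=-5
  -2*6=-12
  -2*7=-14
  4*-1=-4
Sum=-62


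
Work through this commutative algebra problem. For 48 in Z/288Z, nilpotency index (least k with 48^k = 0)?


48^k mod 288:
k=1: 48
k=2: 0
First zero at k = 2


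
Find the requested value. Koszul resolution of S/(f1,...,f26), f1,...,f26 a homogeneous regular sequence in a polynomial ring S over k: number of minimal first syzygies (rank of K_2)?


Regular sequence => Koszul complex is the minimal free resolution.
Syz_1 minimally generated by Koszul relations f_i*e_j - f_j*e_i (i<j): mu(Syz_1) = beta_2 = C(m,2) = m(m-1)/2
m=26
26*25/2 = 325


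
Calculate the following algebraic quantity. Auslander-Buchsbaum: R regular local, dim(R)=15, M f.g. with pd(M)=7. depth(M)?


pd+depth=depth(R)=15
depth=15-7=8


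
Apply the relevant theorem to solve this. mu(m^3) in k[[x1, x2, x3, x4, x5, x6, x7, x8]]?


C(n+d-1,d)=C(10,3)=120


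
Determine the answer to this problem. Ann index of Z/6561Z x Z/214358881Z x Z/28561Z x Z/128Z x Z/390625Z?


Exponent = lcm of the cyclic orders; pairwise coprime => product.
3^8*11^8*13^4*2^7*5^8=6561*214358881*28561*128*390625=2008421827279060050000000


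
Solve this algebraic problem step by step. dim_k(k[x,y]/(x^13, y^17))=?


Basis: x^i*y^j, i<13, j<17
13*17=221


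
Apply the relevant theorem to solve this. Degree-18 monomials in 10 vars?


C(d+n-1,n-1)=C(27,9)=4686825


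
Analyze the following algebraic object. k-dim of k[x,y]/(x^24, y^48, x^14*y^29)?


k[x,y]/I, I = (x^24, y^48, x^14*y^29)
Rect: 24x48=1152. Corner: (24-14)x(48-29)=190.
dim = 1152-190 = 962


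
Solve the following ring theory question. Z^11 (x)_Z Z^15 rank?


rank(M(x)N) = rank(M)*rank(N)
11*15 = 165


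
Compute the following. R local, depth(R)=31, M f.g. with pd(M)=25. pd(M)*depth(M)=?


pd+depth=31
depth=31-25=6
pd*depth=25*6=150


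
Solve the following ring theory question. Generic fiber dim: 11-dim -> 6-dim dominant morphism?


dim(fiber)=dim(X)-dim(Y)=11-6=5


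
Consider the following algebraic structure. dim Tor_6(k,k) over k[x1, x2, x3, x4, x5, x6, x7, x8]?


Koszul: C(n,i)=C(8,6)=28


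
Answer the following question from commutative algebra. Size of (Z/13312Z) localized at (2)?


2-primary part: 13312=2^10*13
Size=2^10=1024


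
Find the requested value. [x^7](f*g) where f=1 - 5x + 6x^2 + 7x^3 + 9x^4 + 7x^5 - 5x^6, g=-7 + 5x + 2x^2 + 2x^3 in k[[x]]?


[x^7] = sum a_i*b_j, i+j=7
  9*2=18
  7*2=14
  -5*5=-25
Sum=7


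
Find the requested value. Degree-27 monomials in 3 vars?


C(d+n-1,n-1)=C(29,2)=406


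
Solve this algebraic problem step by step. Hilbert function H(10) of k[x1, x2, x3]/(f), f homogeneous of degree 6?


C(12,2)-C(6,2)=66-15=51


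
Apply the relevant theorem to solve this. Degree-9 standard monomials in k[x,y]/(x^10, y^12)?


k[x,y], I = (x^10, y^12), d = 9
Need i < 10 and d-i < 12.
Range: 0 <= i <= 9.
H(9) = 10


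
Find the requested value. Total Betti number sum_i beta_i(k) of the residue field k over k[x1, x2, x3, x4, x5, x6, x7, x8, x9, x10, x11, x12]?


Koszul resolution: beta_i(k)=C(n,i), n=12
sum_i C(12,i) = 2^12 = 4096


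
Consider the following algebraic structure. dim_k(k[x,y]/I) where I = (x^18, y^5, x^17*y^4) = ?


k[x,y]/I, I = (x^18, y^5, x^17*y^4)
Rect: 18x5=90. Corner: (18-17)x(5-4)=1.
dim = 90-1 = 89


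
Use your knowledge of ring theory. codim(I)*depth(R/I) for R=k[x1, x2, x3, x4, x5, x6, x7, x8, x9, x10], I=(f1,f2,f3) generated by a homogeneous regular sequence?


codim=3, depth=dim(R/I)=10-3=7
Product=3*7=21


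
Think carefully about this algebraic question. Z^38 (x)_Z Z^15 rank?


rank(M(x)N) = rank(M)*rank(N)
38*15 = 570


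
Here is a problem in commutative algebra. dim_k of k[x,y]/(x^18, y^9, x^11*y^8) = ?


k[x,y]/I, I = (x^18, y^9, x^11*y^8)
Rect: 18x9=162. Corner: (18-11)x(9-8)=7.
dim = 162-7 = 155


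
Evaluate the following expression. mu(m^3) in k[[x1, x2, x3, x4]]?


C(n+d-1,d)=C(6,3)=20


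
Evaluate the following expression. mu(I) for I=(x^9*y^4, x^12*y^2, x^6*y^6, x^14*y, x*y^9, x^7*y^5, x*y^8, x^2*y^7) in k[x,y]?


Remove redundant (divisible by others).
x*y^9 redundant.
Min: x^14*y, x^12*y^2, x^9*y^4, x^7*y^5, x^6*y^6, x^2*y^7, x*y^8
Count=7


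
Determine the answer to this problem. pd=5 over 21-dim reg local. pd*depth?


pd+depth=21
depth=21-5=16
pd*depth=5*16=80


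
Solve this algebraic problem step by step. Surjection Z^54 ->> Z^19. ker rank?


rank(ker) = 54-19 = 35


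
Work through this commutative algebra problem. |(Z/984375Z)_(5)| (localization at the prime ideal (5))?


5-primary part: 984375=5^6*63
Size=5^6=15625


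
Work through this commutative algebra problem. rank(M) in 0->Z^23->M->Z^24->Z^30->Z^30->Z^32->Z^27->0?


Alt sum=0:
(-1)^0*23 + (-1)^1*? + (-1)^2*24 + (-1)^3*30 + (-1)^4*30 + (-1)^5*32 + (-1)^6*27=0
rank(M)=42


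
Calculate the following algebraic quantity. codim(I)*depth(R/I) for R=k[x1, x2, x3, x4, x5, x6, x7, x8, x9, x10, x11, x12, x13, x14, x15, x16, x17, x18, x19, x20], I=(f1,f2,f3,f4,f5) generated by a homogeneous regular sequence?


codim=5, depth=dim(R/I)=20-5=15
Product=5*15=75


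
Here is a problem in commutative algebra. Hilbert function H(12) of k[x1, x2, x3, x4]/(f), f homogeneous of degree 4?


C(15,3)-C(11,3)=455-165=290


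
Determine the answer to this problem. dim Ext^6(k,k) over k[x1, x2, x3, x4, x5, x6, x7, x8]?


C(n,i)=C(8,6)=28


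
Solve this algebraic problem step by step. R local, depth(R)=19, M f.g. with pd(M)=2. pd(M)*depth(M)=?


pd+depth=19
depth=19-2=17
pd*depth=2*17=34


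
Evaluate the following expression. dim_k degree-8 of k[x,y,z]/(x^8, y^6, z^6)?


Need i<8, j<6, k<6 with i+j+k=8.
For each i, j ranges over max(0,8-i-5)..min(5,8-i):
  i=0: j in [3,5] -> 3
  i=1: j in [2,5] -> 4
  i=2: j in [1,5] -> 5
  i=3: j in [0,5] -> 6
  i=4: j in [0,4] -> 5
  i=5: j in [0,3] -> 4
  i=6: j in [0,2] -> 3
  i=7: j in [0,1] -> 2
H(8) = 3+4+5+6+5+4+3+2 = 32


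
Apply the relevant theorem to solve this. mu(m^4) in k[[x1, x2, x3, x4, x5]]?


C(n+d-1,d)=C(8,4)=70


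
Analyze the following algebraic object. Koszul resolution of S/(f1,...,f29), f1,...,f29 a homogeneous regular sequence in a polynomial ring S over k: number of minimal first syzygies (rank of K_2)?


Regular sequence => Koszul complex is the minimal free resolution.
Syz_1 minimally generated by Koszul relations f_i*e_j - f_j*e_i (i<j): mu(Syz_1) = beta_2 = C(m,2) = m(m-1)/2
m=29
29*28/2 = 406


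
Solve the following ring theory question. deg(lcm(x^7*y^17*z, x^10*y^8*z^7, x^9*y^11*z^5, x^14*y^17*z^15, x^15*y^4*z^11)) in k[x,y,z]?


lcm = componentwise max:
x: max(7,10,9,14,15)=15
y: max(17,8,11,17,4)=17
z: max(1,7,5,15,11)=15
Total=15+17+15=47


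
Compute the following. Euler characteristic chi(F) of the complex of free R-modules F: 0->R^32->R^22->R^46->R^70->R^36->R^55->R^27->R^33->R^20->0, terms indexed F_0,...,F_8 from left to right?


chi = sum (-1)^i * rank:
(-1)^0*32=32
(-1)^1*22=-22
(-1)^2*46=46
(-1)^3*70=-70
(-1)^4*36=36
(-1)^5*55=-55
(-1)^6*27=27
(-1)^7*33=-33
(-1)^8*20=20
chi=-19


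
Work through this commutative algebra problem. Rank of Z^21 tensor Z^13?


rank(M(x)N) = rank(M)*rank(N)
21*13 = 273


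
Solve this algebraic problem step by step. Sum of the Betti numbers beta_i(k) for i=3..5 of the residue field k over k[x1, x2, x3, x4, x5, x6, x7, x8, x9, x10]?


Koszul resolution: beta_i(k)=C(n,i), n=10
C(10,3)=120, C(10,4)=210, C(10,5)=252
Sum=582


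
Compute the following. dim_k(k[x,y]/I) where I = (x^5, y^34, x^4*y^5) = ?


k[x,y]/I, I = (x^5, y^34, x^4*y^5)
Rect: 5x34=170. Corner: (5-4)x(34-5)=29.
dim = 170-29 = 141


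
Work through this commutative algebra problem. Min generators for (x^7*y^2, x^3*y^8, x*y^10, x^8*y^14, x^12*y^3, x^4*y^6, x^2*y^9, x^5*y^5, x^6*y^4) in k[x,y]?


Remove redundant (divisible by others).
x^12*y^3 redundant.
x^8*y^14 redundant.
Min: x^7*y^2, x^6*y^4, x^5*y^5, x^4*y^6, x^3*y^8, x^2*y^9, x*y^10
Count=7


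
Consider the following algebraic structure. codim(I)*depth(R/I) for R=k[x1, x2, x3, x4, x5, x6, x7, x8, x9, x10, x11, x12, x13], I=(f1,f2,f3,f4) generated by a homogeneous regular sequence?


codim=4, depth=dim(R/I)=13-4=9
Product=4*9=36


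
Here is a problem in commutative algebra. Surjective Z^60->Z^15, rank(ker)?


rank(ker) = 60-15 = 45


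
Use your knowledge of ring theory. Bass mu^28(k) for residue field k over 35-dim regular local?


C(n,i)=C(35,28)=6724520


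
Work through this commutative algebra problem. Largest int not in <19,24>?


gcd(19,24)=1 => F=ab-a-b=19*24-19-24=456-43=413


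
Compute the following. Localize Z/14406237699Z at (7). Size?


7-primary part: 14406237699=7^10*51
Size=7^10=282475249


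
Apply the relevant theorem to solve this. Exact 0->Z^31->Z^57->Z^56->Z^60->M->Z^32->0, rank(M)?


Alt sum=0:
(-1)^0*31 + (-1)^1*57 + (-1)^2*56 + (-1)^3*60 + (-1)^4*? + (-1)^5*32=0
rank(M)=62


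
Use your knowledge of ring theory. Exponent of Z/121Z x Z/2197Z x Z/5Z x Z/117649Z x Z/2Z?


Exponent = lcm of the cyclic orders; pairwise coprime => product.
11^2*13^3*5^1*7^6*2^1=121*2197*5*117649*2=312754572130


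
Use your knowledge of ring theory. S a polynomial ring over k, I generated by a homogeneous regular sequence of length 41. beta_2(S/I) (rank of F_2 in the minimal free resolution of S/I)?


Regular sequence => Koszul complex is the minimal free resolution.
Syz_1 minimally generated by Koszul relations f_i*e_j - f_j*e_i (i<j): mu(Syz_1) = beta_2 = C(m,2) = m(m-1)/2
m=41
41*40/2 = 820


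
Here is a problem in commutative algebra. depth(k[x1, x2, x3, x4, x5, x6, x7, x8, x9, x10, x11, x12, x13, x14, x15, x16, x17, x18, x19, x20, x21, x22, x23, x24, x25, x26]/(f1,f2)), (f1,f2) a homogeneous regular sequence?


depth(R)=26
depth(R/I)=26-2=24


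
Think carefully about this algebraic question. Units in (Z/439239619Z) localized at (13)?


Local ring = Z/62748517Z.
phi(62748517) = 13^6*(13-1) = 57921708


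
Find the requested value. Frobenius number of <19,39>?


gcd(19,39)=1 => F=ab-a-b=19*39-19-39=741-58=683


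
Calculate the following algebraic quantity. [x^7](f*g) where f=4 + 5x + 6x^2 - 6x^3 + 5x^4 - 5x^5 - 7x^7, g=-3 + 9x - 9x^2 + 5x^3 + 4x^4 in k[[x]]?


[x^7] = sum a_i*b_j, i+j=7
  -6*4=-24
  5*5=25
  -5*-9=45
  -7*-3=21
Sum=67


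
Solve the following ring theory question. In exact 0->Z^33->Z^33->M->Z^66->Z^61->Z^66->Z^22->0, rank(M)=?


Alt sum=0:
(-1)^0*33 + (-1)^1*33 + (-1)^2*? + (-1)^3*66 + (-1)^4*61 + (-1)^5*66 + (-1)^6*22=0
rank(M)=49


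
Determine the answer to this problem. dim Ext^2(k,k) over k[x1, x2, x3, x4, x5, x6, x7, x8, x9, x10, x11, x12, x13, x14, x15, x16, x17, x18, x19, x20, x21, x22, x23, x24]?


C(n,i)=C(24,2)=276


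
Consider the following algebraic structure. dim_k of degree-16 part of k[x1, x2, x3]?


C(d+n-1,n-1)=C(18,2)=153


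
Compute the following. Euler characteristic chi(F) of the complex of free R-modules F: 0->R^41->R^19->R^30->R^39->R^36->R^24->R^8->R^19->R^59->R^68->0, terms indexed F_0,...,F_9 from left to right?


chi = sum (-1)^i * rank:
(-1)^0*41=41
(-1)^1*19=-19
(-1)^2*30=30
(-1)^3*39=-39
(-1)^4*36=36
(-1)^5*24=-24
(-1)^6*8=8
(-1)^7*19=-19
(-1)^8*59=59
(-1)^9*68=-68
chi=5


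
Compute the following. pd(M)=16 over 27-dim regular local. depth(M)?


pd+depth=depth(R)=27
depth=27-16=11


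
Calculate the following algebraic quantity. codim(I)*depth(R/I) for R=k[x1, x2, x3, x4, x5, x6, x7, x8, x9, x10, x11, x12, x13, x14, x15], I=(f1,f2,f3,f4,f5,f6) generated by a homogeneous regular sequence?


codim=6, depth=dim(R/I)=15-6=9
Product=6*9=54


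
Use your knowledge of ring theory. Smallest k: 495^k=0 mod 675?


495^k mod 675:
k=1: 495
k=2: 0
First zero at k = 2


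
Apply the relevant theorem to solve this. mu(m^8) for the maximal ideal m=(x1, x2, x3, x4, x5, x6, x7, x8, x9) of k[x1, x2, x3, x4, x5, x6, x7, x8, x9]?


Graded Nakayama: mu(m^d) = dim_k (m^d/m^(d+1)) = #degree-8 monomials in 9 vars
C(n+d-1,d)=C(16,8)=12870


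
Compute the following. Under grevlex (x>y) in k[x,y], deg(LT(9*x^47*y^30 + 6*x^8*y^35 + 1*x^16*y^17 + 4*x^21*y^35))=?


LT: 9*x^47*y^30
deg_x=47, deg_y=30
Total=47+30=77


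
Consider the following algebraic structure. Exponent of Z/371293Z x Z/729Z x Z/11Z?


Exponent = lcm of the cyclic orders; pairwise coprime => product.
13^5*3^6*11^1=371293*729*11=2977398567


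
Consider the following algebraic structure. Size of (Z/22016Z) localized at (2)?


2-primary part: 22016=2^9*43
Size=2^9=512


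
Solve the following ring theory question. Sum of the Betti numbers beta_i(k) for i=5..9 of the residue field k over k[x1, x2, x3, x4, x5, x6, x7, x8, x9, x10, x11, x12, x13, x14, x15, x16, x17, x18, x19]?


Koszul resolution: beta_i(k)=C(n,i), n=19
C(19,5)=11628, C(19,6)=27132, C(19,7)=50388, C(19,8)=75582, C(19,9)=92378
Sum=257108


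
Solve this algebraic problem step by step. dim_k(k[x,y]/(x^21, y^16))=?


Basis: x^i*y^j, i<21, j<16
21*16=336


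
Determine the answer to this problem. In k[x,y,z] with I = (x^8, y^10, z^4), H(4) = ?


Need i<8, j<10, k<4 with i+j+k=4.
For each i, j ranges over max(0,4-i-3)..min(9,4-i):
  i=0: j in [1,4] -> 4
  i=1: j in [0,3] -> 4
  i=2: j in [0,2] -> 3
  i=3: j in [0,1] -> 2
  i=4: j in [0,0] -> 1
H(4) = 4+4+3+2+1 = 14


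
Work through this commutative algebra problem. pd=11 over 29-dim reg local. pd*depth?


pd+depth=29
depth=29-11=18
pd*depth=11*18=198


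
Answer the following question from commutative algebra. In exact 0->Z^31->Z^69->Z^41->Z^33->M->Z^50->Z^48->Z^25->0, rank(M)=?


Alt sum=0:
(-1)^0*31 + (-1)^1*69 + (-1)^2*41 + (-1)^3*33 + (-1)^4*? + (-1)^5*50 + (-1)^6*48 + (-1)^7*25=0
rank(M)=57


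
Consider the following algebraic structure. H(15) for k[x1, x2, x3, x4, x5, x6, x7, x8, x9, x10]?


C(d+n-1,n-1)=C(24,9)=1307504


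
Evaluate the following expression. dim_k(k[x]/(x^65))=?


Basis: 1,x,...,x^64
dim=65


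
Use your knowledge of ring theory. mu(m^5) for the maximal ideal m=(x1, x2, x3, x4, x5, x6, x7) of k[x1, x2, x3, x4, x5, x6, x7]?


Graded Nakayama: mu(m^d) = dim_k (m^d/m^(d+1)) = #degree-5 monomials in 7 vars
C(n+d-1,d)=C(11,5)=462


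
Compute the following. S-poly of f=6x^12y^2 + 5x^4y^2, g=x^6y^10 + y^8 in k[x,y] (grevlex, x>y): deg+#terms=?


LT(f)=6x^12y^2, LT(g)=x^6y^10
lcm(LM)=x^12y^10
S(f,g) (scaled by 6 to clear denominators) = y^8*f - 6x^6*g = -6x^6y^8 + 5x^4y^10
2 terms, deg 14.
14+2=16


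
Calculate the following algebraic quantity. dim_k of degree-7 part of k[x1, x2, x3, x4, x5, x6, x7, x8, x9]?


C(d+n-1,n-1)=C(15,8)=6435


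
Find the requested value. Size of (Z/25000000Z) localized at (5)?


5-primary part: 25000000=5^8*64
Size=5^8=390625


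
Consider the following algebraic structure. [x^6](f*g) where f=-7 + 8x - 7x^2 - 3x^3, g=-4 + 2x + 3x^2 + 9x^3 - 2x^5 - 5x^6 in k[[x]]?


[x^6] = sum a_i*b_j, i+j=6
  -7*-5=35
  8*-2=-16
  -3*9=-27
Sum=-8


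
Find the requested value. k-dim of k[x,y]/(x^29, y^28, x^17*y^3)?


k[x,y]/I, I = (x^29, y^28, x^17*y^3)
Rect: 29x28=812. Corner: (29-17)x(28-3)=300.
dim = 812-300 = 512


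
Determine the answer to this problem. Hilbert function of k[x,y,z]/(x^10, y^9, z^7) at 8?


Need i<10, j<9, k<7 with i+j+k=8.
For each i, j ranges over max(0,8-i-6)..min(8,8-i):
  i=0: j in [2,8] -> 7
  i=1: j in [1,7] -> 7
  i=2: j in [0,6] -> 7
  i=3: j in [0,5] -> 6
  i=4: j in [0,4] -> 5
  i=5: j in [0,3] -> 4
  i=6: j in [0,2] -> 3
  i=7: j in [0,1] -> 2
  i=8: j in [0,0] -> 1
H(8) = 7+7+7+6+5+4+3+2+1 = 42


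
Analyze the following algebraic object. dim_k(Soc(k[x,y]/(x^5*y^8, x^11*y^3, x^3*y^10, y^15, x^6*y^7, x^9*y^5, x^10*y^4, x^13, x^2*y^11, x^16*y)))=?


Socle = ann(m) = span of standard monomials u with x*u, y*u in I (staircase corners).
Redundant generators: x^16*y
Minimal generators: x^13, x^11*y^3, x^10*y^4, x^9*y^5, x^6*y^7, x^5*y^8, x^3*y^10, x^2*y^11, y^15
Corners: xy^14, x^2y^10, x^4y^9, x^5y^7, x^8y^6, x^9y^4, x^10y^3, x^12y^2
Socle dim=8


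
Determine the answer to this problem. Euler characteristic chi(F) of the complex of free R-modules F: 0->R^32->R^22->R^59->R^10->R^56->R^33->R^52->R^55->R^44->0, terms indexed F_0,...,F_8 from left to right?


chi = sum (-1)^i * rank:
(-1)^0*32=32
(-1)^1*22=-22
(-1)^2*59=59
(-1)^3*10=-10
(-1)^4*56=56
(-1)^5*33=-33
(-1)^6*52=52
(-1)^7*55=-55
(-1)^8*44=44
chi=123


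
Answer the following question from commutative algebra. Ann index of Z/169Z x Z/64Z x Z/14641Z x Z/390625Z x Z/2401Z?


Exponent = lcm of the cyclic orders; pairwise coprime => product.
13^2*2^6*11^4*5^8*7^4=169*64*14641*390625*2401=148521598225000000


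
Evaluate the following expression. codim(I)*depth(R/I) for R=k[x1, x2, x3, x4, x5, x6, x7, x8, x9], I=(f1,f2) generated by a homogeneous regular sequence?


codim=2, depth=dim(R/I)=9-2=7
Product=2*7=14


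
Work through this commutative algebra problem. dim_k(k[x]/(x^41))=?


Basis: 1,x,...,x^40
dim=41


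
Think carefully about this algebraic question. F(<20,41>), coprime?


gcd(20,41)=1 => F=ab-a-b=20*41-20-41=820-61=759


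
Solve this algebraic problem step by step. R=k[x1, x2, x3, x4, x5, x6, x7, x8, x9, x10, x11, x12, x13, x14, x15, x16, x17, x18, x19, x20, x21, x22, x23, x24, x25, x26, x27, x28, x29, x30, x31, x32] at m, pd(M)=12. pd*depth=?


pd+depth=32
depth=32-12=20
pd*depth=12*20=240


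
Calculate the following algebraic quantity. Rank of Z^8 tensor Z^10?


rank(M(x)N) = rank(M)*rank(N)
8*10 = 80


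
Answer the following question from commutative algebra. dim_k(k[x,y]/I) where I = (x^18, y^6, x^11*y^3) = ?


k[x,y]/I, I = (x^18, y^6, x^11*y^3)
Rect: 18x6=108. Corner: (18-11)x(6-3)=21.
dim = 108-21 = 87


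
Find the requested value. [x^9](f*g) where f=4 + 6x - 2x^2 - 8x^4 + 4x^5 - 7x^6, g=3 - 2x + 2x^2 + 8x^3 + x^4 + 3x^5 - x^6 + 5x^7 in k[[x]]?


[x^9] = sum a_i*b_j, i+j=9
  -2*5=-10
  -8*3=-24
  4*1=4
  -7*8=-56
Sum=-86


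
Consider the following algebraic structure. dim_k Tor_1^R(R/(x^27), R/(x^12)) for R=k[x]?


Tor_1(R/I,R/J)=(I cap J)/IJ=(x^27)/(x^39)
dim=39-27=min(27,12)=12


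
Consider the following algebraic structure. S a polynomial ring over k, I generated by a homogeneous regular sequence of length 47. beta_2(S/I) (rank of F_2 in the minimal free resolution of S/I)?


Regular sequence => Koszul complex is the minimal free resolution.
Syz_1 minimally generated by Koszul relations f_i*e_j - f_j*e_i (i<j): mu(Syz_1) = beta_2 = C(m,2) = m(m-1)/2
m=47
47*46/2 = 1081


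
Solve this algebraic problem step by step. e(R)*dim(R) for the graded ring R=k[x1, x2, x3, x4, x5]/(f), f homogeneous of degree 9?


e(R)=deg(f)=9, dim(R)=5-1=4
e*dim=9*4=36


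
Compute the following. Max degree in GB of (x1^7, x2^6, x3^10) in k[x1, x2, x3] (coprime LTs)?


Pure powers, coprime LTs => already GB.
Degrees: 7, 6, 10
Max=10


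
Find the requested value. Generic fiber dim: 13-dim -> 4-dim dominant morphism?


dim(fiber)=dim(X)-dim(Y)=13-4=9


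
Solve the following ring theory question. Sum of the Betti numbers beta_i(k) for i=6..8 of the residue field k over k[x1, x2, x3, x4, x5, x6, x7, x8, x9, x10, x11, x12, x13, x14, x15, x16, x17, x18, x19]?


Koszul resolution: beta_i(k)=C(n,i), n=19
C(19,6)=27132, C(19,7)=50388, C(19,8)=75582
Sum=153102


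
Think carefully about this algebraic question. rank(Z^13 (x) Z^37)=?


rank(M(x)N) = rank(M)*rank(N)
13*37 = 481


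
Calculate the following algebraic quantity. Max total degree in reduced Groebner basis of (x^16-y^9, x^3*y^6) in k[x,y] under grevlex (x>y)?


LT(f1)=x^16, LT(f2)=x^3y^6, lcm=x^16y^6
S(f1,f2) = y^6*f1 - x^13*f2 = -y^15
Reduced GB = {f1, f2, y^15}; degrees 16, 9, 15
Max = 16


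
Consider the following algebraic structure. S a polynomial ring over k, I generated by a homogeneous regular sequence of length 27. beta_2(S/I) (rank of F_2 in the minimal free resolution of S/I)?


Regular sequence => Koszul complex is the minimal free resolution.
Syz_1 minimally generated by Koszul relations f_i*e_j - f_j*e_i (i<j): mu(Syz_1) = beta_2 = C(m,2) = m(m-1)/2
m=27
27*26/2 = 351


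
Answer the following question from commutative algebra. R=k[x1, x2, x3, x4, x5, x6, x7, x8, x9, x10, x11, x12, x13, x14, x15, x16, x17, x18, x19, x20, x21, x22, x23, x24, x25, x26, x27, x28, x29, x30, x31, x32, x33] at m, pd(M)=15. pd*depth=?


pd+depth=33
depth=33-15=18
pd*depth=15*18=270


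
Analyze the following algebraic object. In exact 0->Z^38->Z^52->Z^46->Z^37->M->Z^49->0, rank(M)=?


Alt sum=0:
(-1)^0*38 + (-1)^1*52 + (-1)^2*46 + (-1)^3*37 + (-1)^4*? + (-1)^5*49=0
rank(M)=54


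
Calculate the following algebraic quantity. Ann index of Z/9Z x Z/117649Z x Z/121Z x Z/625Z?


Exponent = lcm of the cyclic orders; pairwise coprime => product.
3^2*7^6*11^2*5^4=9*117649*121*625=80074850625


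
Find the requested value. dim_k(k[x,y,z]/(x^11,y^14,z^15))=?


Basis: x^iy^jz^k, i<11,j<14,k<15
11*14*15=2310


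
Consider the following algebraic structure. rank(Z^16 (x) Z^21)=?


rank(M(x)N) = rank(M)*rank(N)
16*21 = 336


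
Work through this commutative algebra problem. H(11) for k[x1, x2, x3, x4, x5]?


C(d+n-1,n-1)=C(15,4)=1365


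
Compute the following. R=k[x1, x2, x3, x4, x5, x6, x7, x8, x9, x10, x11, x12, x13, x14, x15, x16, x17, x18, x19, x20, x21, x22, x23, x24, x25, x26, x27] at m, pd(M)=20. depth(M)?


pd+depth=depth(R)=27
depth=27-20=7


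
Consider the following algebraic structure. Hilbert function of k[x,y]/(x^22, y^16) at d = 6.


k[x,y], I = (x^22, y^16), d = 6
Need i < 22 and d-i < 16.
Range: 0 <= i <= 6.
H(6) = 7


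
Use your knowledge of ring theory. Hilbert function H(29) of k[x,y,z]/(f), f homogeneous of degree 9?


C(31,2)-C(22,2)=465-231=234


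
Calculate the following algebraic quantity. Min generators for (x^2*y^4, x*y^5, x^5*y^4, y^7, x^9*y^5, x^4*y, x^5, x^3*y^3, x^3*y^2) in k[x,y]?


Remove redundant (divisible by others).
x^5*y^4 redundant.
x^3*y^3 redundant.
x^9*y^5 redundant.
Min: x^5, x^4*y, x^3*y^2, x^2*y^4, x*y^5, y^7
Count=6
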